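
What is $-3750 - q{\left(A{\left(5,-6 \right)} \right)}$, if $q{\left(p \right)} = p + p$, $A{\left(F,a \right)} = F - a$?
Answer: $-3772$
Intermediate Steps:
$q{\left(p \right)} = 2 p$
$-3750 - q{\left(A{\left(5,-6 \right)} \right)} = -3750 - 2 \left(5 - -6\right) = -3750 - 2 \left(5 + 6\right) = -3750 - 2 \cdot 11 = -3750 - 22 = -3772$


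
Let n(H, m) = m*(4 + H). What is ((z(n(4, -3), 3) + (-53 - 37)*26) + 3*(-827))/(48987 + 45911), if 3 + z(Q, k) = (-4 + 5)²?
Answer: -4823/94898 ≈ -0.050823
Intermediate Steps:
z(Q, k) = -2 (z(Q, k) = -3 + (-4 + 5)² = -3 + 1² = -3 + 1 = -2)
((z(n(4, -3), 3) + (-53 - 37)*26) + 3*(-827))/(48987 + 45911) = ((-2 + (-53 - 37)*26) + 3*(-827))/(48987 + 45911) = ((-2 - 90*26) - 2481)/94898 = ((-2 - 2340) - 2481)*(1/94898) = (-2342 - 2481)*(1/94898) = -4823*1/94898 = -4823/94898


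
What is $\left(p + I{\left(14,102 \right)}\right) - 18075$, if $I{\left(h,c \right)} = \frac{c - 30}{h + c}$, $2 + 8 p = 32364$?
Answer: $- \frac{1627379}{116} \approx -14029.0$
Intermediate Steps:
$p = \frac{16181}{4}$ ($p = - \frac{1}{4} + \frac{1}{8} \cdot 32364 = - \frac{1}{4} + \frac{8091}{2} = \frac{16181}{4} \approx 4045.3$)
$I{\left(h,c \right)} = \frac{-30 + c}{c + h}$ ($I{\left(h,c \right)} = \frac{c + \left(-59 + 29\right)}{c + h} = \frac{c - 30}{c + h} = \frac{-30 + c}{c + h}$)
$\left(p + I{\left(14,102 \right)}\right) - 18075 = \left(\frac{16181}{4} + \frac{-30 + 102}{102 + 14}\right) - 18075 = \left(\frac{16181}{4} + \frac{1}{116} \cdot 72\right) - 18075 = \left(\frac{16181}{4} + \frac{18}{29}\right) - 18075 = \frac{469321}{116} - 18075 = - \frac{1627379}{116}$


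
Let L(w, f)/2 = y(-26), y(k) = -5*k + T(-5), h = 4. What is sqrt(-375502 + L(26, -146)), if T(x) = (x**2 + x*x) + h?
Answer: I*sqrt(375134) ≈ 612.48*I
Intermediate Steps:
T(x) = 4 + 2*x**2 (T(x) = (x**2 + x*x) + 4 = (x**2 + x**2) + 4 = 2*x**2 + 4 = 4 + 2*x**2)
y(k) = 54 - 5*k (y(k) = -5*k + (4 + 2*(-5)**2) = -5*k + (4 + 2*25) = -5*k + (4 + 50) = -5*k + 54 = 54 - 5*k)
L(w, f) = 368 (L(w, f) = 2*(54 - 5*(-26)) = 2*(54 + 130) = 2*184 = 368)
sqrt(-375502 + L(26, -146)) = sqrt(-375502 + 368) = sqrt(-375134) = I*sqrt(375134)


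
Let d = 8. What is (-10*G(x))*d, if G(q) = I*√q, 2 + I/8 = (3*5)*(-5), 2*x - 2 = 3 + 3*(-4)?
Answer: 24640*I*√14 ≈ 92195.0*I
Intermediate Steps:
x = -7/2 (x = 1 + (3 + 3*(-4))/2 = 1 + (3 - 12)/2 = 1 + (½)*(-9) = 1 - 9/2 = -7/2 ≈ -3.5000)
I = -616 (I = -16 + 8*((3*5)*(-5)) = -16 + 8*(15*(-5)) = -16 + 8*(-75) = -16 - 600 = -616)
G(q) = -616*√q
(-10*G(x))*d = -(-6160)*√(-7/2)*8 = -(-6160)*I*√14/2*8 = -(-3080)*I*√14*8 = (3080*I*√14)*8 = 24640*I*√14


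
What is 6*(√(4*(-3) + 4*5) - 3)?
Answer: -18 + 12*√2 ≈ -1.0294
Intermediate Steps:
6*(√(4*(-3) + 4*5) - 3) = 6*(√(-12 + 20) - 3) = 6*(√8 - 3) = 6*(2*√2 - 3) = 6*(-3 + 2*√2) = -18 + 12*√2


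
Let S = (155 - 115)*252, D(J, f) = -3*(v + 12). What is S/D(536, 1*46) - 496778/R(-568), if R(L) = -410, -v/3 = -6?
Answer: 225429/205 ≈ 1099.7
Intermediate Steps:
v = 18 (v = -3*(-6) = 18)
D(J, f) = -90 (D(J, f) = -3*(18 + 12) = -3*30 = -90)
S = 10080 (S = 40*252 = 10080)
S/D(536, 1*46) - 496778/R(-568) = 10080/(-90) - 496778/(-410) = 10080*(-1/90) - 496778*(-1/410) = -112 + 248389/205 = 225429/205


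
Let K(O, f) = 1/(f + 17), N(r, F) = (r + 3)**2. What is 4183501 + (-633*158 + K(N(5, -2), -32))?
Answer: 61252304/15 ≈ 4.0835e+6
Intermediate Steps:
N(r, F) = (3 + r)**2
K(O, f) = 1/(17 + f)
4183501 + (-633*158 + K(N(5, -2), -32)) = 4183501 + (-633*158 + 1/(17 - 32)) = 4183501 + (-100014 + 1/(-15)) = 4183501 + (-100014 - 1/15) = 4183501 - 1500211/15 = 61252304/15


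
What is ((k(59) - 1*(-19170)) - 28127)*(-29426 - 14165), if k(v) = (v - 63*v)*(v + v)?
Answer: 19206238191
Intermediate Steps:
k(v) = -124*v² (k(v) = (-62*v)*(2*v) = -124*v²)
((k(59) - 1*(-19170)) - 28127)*(-29426 - 14165) = ((-124*59² - 1*(-19170)) - 28127)*(-29426 - 14165) = ((-124*3481 + 19170) - 28127)*(-43591) = ((-431644 + 19170) - 28127)*(-43591) = (-412474 - 28127)*(-43591) = -440601*(-43591) = 19206238191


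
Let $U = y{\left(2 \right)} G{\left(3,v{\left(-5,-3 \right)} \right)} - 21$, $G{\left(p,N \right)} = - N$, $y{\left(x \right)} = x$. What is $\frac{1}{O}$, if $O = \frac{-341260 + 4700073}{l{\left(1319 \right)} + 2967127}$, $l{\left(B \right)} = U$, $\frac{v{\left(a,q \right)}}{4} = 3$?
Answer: $\frac{2967082}{4358813} \approx 0.68071$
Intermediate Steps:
$v{\left(a,q \right)} = 12$ ($v{\left(a,q \right)} = 4 \cdot 3 = 12$)
$U = -45$ ($U = 2 \left(\left(-1\right) 12\right) - 21 = 2 \left(-12\right) - 21 = -24 - 21 = -45$)
$l{\left(B \right)} = -45$
$O = \frac{4358813}{2967082}$ ($O = \frac{-341260 + 4700073}{-45 + 2967127} = \frac{4358813}{2967082} \approx 1.4691$)
$\frac{1}{O} = \frac{1}{\frac{4358813}{2967082}} = \frac{2967082}{4358813}$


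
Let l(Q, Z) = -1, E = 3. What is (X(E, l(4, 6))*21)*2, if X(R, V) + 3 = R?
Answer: 0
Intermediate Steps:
X(R, V) = -3 + R
(X(E, l(4, 6))*21)*2 = ((-3 + 3)*21)*2 = (0*21)*2 = 0*2 = 0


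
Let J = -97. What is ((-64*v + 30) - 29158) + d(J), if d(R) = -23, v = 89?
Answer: -34847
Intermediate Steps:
((-64*v + 30) - 29158) + d(J) = ((-64*89 + 30) - 29158) - 23 = ((-5696 + 30) - 29158) - 23 = (-5666 - 29158) - 23 = -34824 - 23 = -34847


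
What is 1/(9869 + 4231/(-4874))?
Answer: 4874/48097275 ≈ 0.00010134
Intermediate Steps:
1/(9869 + 4231/(-4874)) = 1/(9869 + 4231*(-1/4874)) = 1/(9869 - 4231/4874) = 1/(48097275/4874) = 4874/48097275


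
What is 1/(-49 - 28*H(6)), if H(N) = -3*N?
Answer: 1/455 ≈ 0.0021978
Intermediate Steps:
1/(-49 - 28*H(6)) = 1/(-49 - (-84)*6) = 1/(-49 - 28*(-18)) = 1/(-49 + 504) = 1/455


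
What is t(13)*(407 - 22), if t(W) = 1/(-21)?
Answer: -55/3 ≈ -18.333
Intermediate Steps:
t(W) = -1/21
t(13)*(407 - 22) = -(407 - 22)/21 = -1/21*385 = -55/3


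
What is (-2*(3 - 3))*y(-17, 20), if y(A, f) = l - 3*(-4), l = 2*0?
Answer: 0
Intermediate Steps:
l = 0
y(A, f) = 12 (y(A, f) = 0 - 3*(-4) = 0 + 12 = 12)
(-2*(3 - 3))*y(-17, 20) = -2*(3 - 3)*12 = -2*0*12 = 0*12 = 0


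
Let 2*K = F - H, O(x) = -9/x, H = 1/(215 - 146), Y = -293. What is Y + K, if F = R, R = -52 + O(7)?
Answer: -154391/483 ≈ -319.65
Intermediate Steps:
H = 1/69 ≈ 0.014493
R = -373/7 (R = -52 - 9/7 = -373/7 ≈ -53.286)
F = -373/7 ≈ -53.286
K = -12872/483 (K = (-373/7 - 1*1/69)/2 = (-373/7 - 1/69)/2 = (1/2)*(-25744/483) = -12872/483 ≈ -26.650)
Y + K = -293 - 12872/483 = -154391/483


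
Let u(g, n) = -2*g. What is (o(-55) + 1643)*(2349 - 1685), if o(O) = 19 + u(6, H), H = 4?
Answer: 1095600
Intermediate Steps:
o(O) = 7 (o(O) = 19 - 2*6 = 19 - 12 = 7)
(o(-55) + 1643)*(2349 - 1685) = (7 + 1643)*(2349 - 1685) = 1650*664 = 1095600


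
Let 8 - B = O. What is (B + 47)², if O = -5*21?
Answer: 25600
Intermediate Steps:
O = -105
B = 113 (B = 8 - 1*(-105) = 8 + 105 = 113)
(B + 47)² = (113 + 47)² = 160² = 25600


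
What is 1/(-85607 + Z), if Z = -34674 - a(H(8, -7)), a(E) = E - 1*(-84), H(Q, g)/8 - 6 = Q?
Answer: -1/120477 ≈ -8.3003e-6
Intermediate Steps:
H(Q, g) = 48 + 8*Q
a(E) = 84 + E (a(E) = E + 84 = 84 + E)
Z = -34870 (Z = -34674 - (84 + (48 + 8*8)) = -34674 - (84 + (48 + 64)) = -34674 - (84 + 112) = -34674 - 1*196 = -34674 - 196 = -34870)
1/(-85607 + Z) = 1/(-85607 - 34870) = 1/(-120477) = -1/120477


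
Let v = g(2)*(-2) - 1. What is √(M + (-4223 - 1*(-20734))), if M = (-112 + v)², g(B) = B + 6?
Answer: 8*√518 ≈ 182.08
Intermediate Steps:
g(B) = 6 + B
v = -17 (v = (6 + 2)*(-2) - 1 = 8*(-2) - 1 = -16 - 1 = -17)
M = 16641 (M = (-112 - 17)² = (-129)² = 16641)
√(M + (-4223 - 1*(-20734))) = √(16641 + (-4223 - 1*(-20734))) = √(16641 + (-4223 + 20734)) = √(16641 + 16511) = √33152 = 8*√518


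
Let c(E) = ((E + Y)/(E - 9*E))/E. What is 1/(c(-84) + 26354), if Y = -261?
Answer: 18816/495876979 ≈ 3.7945e-5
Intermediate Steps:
c(E) = -(-261 + E)/(8*E²) (c(E) = ((E - 261)/(E - 9*E))/E = ((-261 + E)/((-8*E)))/E = ((-261 + E)*(-1/(8*E)))/E = (-(-261 + E)/(8*E))/E = -(-261 + E)/(8*E²))
1/(c(-84) + 26354) = 1/((⅛)*(261 - 1*(-84))/(-84)² + 26354) = 1/((⅛)*(1/7056)*(261 + 84) + 26354) = 1/((⅛)*(1/7056)*345 + 26354) = 1/(115/18816 + 26354) = 1/(495876979/18816) = 18816/495876979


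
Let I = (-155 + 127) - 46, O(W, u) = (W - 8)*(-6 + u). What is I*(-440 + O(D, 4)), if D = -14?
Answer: 29304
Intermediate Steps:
O(W, u) = (-8 + W)*(-6 + u)
I = -74 (I = -28 - 46 = -74)
I*(-440 + O(D, 4)) = -74*(-440 + (48 - 8*4 - 6*(-14) - 14*4)) = -74*(-440 + (48 - 32 + 84 - 56)) = -74*(-440 + 44) = -74*(-396) = 29304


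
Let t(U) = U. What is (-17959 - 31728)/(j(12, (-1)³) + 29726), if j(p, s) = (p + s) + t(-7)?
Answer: -49687/29730 ≈ -1.6713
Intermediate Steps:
j(p, s) = -7 + p + s (j(p, s) = (p + s) - 7 = -7 + p + s)
(-17959 - 31728)/(j(12, (-1)³) + 29726) = (-17959 - 31728)/((-7 + 12 + (-1)³) + 29726) = -49687/((-7 + 12 - 1) + 29726) = -49687/(4 + 29726) = -49687/29730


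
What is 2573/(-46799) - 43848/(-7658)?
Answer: 145167037/25599053 ≈ 5.6708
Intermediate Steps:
2573/(-46799) - 43848/(-7658) = 2573*(-1/46799) - 43848*(-1/7658) = -2573/46799 + 3132/547 = 145167037/25599053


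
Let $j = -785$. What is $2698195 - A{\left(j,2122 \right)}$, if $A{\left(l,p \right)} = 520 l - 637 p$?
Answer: $4458109$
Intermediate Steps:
$A{\left(l,p \right)} = - 637 p + 520 l$
$2698195 - A{\left(j,2122 \right)} = 2698195 - \left(\left(-637\right) 2122 + 520 \left(-785\right)\right) = 2698195 - \left(-1351714 - 408200\right) = 2698195 - -1759914 = 2698195 + 1759914 = 4458109$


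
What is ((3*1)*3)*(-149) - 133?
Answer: -1474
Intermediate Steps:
((3*1)*3)*(-149) - 133 = (3*3)*(-149) - 133 = 9*(-149) - 133 = -1341 - 133 = -1474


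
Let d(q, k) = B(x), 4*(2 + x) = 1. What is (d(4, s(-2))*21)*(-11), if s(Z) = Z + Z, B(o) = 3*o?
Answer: 4851/4 ≈ 1212.8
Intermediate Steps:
x = -7/4 (x = -2 + (¼)*1 = -2 + ¼ = -7/4 ≈ -1.7500)
s(Z) = 2*Z
d(q, k) = -21/4 (d(q, k) = 3*(-7/4) = -21/4)
(d(4, s(-2))*21)*(-11) = -21/4*21*(-11) = -441/4*(-11) = 4851/4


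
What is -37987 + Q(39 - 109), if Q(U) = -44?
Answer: -38031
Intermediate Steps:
-37987 + Q(39 - 109) = -37987 - 44 = -38031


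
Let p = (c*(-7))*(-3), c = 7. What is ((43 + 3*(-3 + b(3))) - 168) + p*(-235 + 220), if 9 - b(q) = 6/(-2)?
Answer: -2303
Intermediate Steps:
b(q) = 12 (b(q) = 9 - 6/(-2) = 9 - 6*(-1)/2 = 9 - 1*(-3) = 9 + 3 = 12)
p = 147 (p = (7*(-7))*(-3) = -49*(-3) = 147)
((43 + 3*(-3 + b(3))) - 168) + p*(-235 + 220) = ((43 + 3*(-3 + 12)) - 168) + 147*(-235 + 220) = ((43 + 3*9) - 168) + 147*(-15) = ((43 + 27) - 168) - 2205 = (70 - 168) - 2205 = -98 - 2205 = -2303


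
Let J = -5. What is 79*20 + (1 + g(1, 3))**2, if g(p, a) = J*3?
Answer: 1776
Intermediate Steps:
g(p, a) = -15 (g(p, a) = -5*3 = -15)
79*20 + (1 + g(1, 3))**2 = 79*20 + (1 - 15)**2 = 1580 + (-14)**2 = 1580 + 196 = 1776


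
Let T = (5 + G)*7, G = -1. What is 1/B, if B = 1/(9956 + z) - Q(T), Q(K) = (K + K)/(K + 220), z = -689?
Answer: -287277/64838 ≈ -4.4307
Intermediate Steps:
T = 28 (T = (5 - 1)*7 = 4*7 = 28)
Q(K) = 2*K/(220 + K) (Q(K) = (2*K)/(220 + K) = 2*K/(220 + K))
B = -64838/287277 (B = 1/(9956 - 689) - 2*28/(220 + 28) = 1/9267 - 2*28/248 = 1/9267 - 1*7/31 = 1/9267 - 7/31 = -64838/287277 ≈ -0.22570)
1/B = 1/(-64838/287277) = -287277/64838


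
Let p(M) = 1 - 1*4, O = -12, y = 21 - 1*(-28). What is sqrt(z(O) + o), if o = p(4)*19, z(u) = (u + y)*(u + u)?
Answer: 3*I*sqrt(105) ≈ 30.741*I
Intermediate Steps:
y = 49 (y = 21 + 28 = 49)
z(u) = 2*u*(49 + u) (z(u) = (u + 49)*(u + u) = (49 + u)*(2*u) = 2*u*(49 + u))
p(M) = -3 (p(M) = 1 - 4 = -3)
o = -57 (o = -3*19 = -57)
sqrt(z(O) + o) = sqrt(2*(-12)*(49 - 12) - 57) = sqrt(2*(-12)*37 - 57) = sqrt(-888 - 57) = sqrt(-945) = 3*I*sqrt(105)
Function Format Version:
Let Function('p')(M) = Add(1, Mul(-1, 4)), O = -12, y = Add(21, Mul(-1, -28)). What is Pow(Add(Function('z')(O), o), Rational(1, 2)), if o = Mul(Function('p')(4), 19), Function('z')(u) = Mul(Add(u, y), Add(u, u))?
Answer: Mul(3, I, Pow(105, Rational(1, 2))) ≈ Mul(30.741, I)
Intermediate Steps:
y = 49 (y = Add(21, 28) = 49)
Function('z')(u) = Mul(2, u, Add(49, u)) (Function('z')(u) = Mul(Add(u, 49), Add(u, u)) = Mul(Add(49, u), Mul(2, u)) = Mul(2, u, Add(49, u)))
Function('p')(M) = -3 (Function('p')(M) = Add(1, -4) = -3)
o = -57 (o = Mul(-3, 19) = -57)
Pow(Add(Function('z')(O), o), Rational(1, 2)) = Pow(Add(Mul(2, -12, Add(49, -12)), -57), Rational(1, 2)) = Pow(Add(Mul(2, -12, 37), -57), Rational(1, 2)) = Pow(Add(-888, -57), Rational(1, 2)) = Pow(-945, Rational(1, 2)) = Mul(3, I, Pow(105, Rational(1, 2)))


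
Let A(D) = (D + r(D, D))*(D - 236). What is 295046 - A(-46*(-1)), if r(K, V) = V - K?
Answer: 303786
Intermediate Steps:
A(D) = D*(-236 + D) (A(D) = (D + (D - D))*(D - 236) = (D + 0)*(-236 + D) = D*(-236 + D))
295046 - A(-46*(-1)) = 295046 - (-46*(-1))*(-236 - 46*(-1)) = 295046 - 46*(-236 + 46) = 295046 - 46*(-190) = 295046 - 1*(-8740) = 295046 + 8740 = 303786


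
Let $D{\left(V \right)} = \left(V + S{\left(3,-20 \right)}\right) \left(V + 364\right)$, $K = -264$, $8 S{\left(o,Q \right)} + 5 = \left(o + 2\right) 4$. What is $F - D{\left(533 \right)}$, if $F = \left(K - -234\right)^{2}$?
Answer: $- \frac{3831063}{8} \approx -4.7888 \cdot 10^{5}$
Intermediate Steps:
$S{\left(o,Q \right)} = \frac{3}{8} + \frac{o}{2}$ ($S{\left(o,Q \right)} = - \frac{5}{8} + \frac{\left(o + 2\right) 4}{8} = - \frac{5}{8} + \frac{\left(2 + o\right) 4}{8} = - \frac{5}{8} + \frac{8 + 4 o}{8} = - \frac{5}{8} + \left(1 + \frac{o}{2}\right) = \frac{3}{8} + \frac{o}{2}$)
$D{\left(V \right)} = \left(364 + V\right) \left(\frac{15}{8} + V\right)$ ($D{\left(V \right)} = \left(V + \left(\frac{3}{8} + \frac{1}{2} \cdot 3\right)\right) \left(V + 364\right) = \left(V + \left(\frac{3}{8} + \frac{3}{2}\right)\right) \left(364 + V\right) = \left(V + \frac{15}{8}\right) \left(364 + V\right) = \left(\frac{15}{8} + V\right) \left(364 + V\right) = \left(364 + V\right) \left(\frac{15}{8} + V\right)$)
$F = 900$ ($F = \left(-264 - -234\right)^{2} = \left(-264 + 234\right)^{2} = \left(-30\right)^{2} = 900$)
$F - D{\left(533 \right)} = 900 - \left(\frac{1365}{2} + 533^{2} + \frac{2927}{8} \cdot 533\right) = 900 - \left(\frac{1365}{2} + 284089 + \frac{1560091}{8}\right) = 900 - \frac{3838263}{8} = - \frac{3831063}{8}$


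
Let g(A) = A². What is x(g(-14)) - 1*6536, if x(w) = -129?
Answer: -6665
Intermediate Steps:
x(g(-14)) - 1*6536 = -129 - 1*6536 = -129 - 6536 = -6665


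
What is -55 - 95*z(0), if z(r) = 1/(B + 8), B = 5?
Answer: -810/13 ≈ -62.308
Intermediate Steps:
z(r) = 1/13 (z(r) = 1/(5 + 8) = 1/13)
-55 - 95*z(0) = -55 - 95*1/13 = -55 - 95/13 = -810/13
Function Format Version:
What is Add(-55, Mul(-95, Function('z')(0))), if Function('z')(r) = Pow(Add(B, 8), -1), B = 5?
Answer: Rational(-810, 13) ≈ -62.308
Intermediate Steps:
Function('z')(r) = Rational(1, 13) (Function('z')(r) = Pow(Add(5, 8), -1) = Pow(13, -1) = Rational(1, 13))
Add(-55, Mul(-95, Function('z')(0))) = Add(-55, Mul(-95, Rational(1, 13))) = Add(-55, Rational(-95, 13)) = Rational(-810, 13)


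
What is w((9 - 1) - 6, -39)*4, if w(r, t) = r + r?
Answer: 16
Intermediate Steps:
w(r, t) = 2*r
w((9 - 1) - 6, -39)*4 = (2*((9 - 1) - 6))*4 = (2*(8 - 6))*4 = (2*2)*4 = 4*4 = 16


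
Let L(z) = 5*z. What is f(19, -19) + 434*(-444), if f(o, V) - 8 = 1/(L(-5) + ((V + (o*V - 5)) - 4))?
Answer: -79772833/414 ≈ -1.9269e+5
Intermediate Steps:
f(o, V) = 8 + 1/(-34 + V + V*o) (f(o, V) = 8 + 1/(5*(-5) + ((V + (o*V - 5)) - 4)) = 8 + 1/(-25 + ((V + (V*o - 5)) - 4)) = 8 + 1/(-25 + ((V + (-5 + V*o)) - 4)) = 8 + 1/(-25 + ((-5 + V + V*o) - 4)) = 8 + 1/(-25 + (-9 + V + V*o)) = 8 + 1/(-34 + V + V*o))
f(19, -19) + 434*(-444) = (-271 + 8*(-19) + 8*(-19)*19)/(-34 - 19 - 19*19) + 434*(-444) = (-271 - 152 - 2888)/(-34 - 19 - 361) - 192696 = -3311/(-414) - 192696 = -1/414*(-3311) - 192696 = 3311/414 - 192696 = -79772833/414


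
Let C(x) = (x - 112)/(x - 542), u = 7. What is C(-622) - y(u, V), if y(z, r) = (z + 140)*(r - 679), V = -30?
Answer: 60658153/582 ≈ 1.0422e+5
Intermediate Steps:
y(z, r) = (-679 + r)*(140 + z) (y(z, r) = (140 + z)*(-679 + r) = (-679 + r)*(140 + z))
C(x) = (-112 + x)/(-542 + x)
C(-622) - y(u, V) = (-112 - 622)/(-542 - 622) - (-95060 - 679*7 + 140*(-30) - 30*7) = -734/(-1164) - (-95060 - 4753 - 4200 - 210) = -1/1164*(-734) - 1*(-104223) = 367/582 + 104223 = 60658153/582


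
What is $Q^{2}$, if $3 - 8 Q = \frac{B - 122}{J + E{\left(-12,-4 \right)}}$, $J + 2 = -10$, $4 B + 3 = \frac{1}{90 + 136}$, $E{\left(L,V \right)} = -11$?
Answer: $\frac{2360890921}{27667664896} \approx 0.08533$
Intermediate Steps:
$B = - \frac{677}{904}$ ($B = - \frac{3}{4} + \frac{1}{4 \left(90 + 136\right)} = - \frac{3}{4} + \frac{1}{4 \cdot 226} = - \frac{3}{4} + \frac{1}{4} \cdot \frac{1}{226} = - \frac{3}{4} + \frac{1}{904} = - \frac{677}{904} \approx -0.74889$)
$J = -12$ ($J = -2 - 10 = -12$)
$Q = - \frac{48589}{166336}$ ($Q = \frac{3}{8} - \frac{\left(- \frac{677}{904} - 122\right) \frac{1}{-12 - 11}}{8} = \frac{3}{8} - \frac{\left(- \frac{110965}{904}\right) \frac{1}{-23}}{8} = \frac{3}{8} - \frac{\left(- \frac{110965}{904}\right) \left(- \frac{1}{23}\right)}{8} = \frac{3}{8} - \frac{110965}{166336} = - \frac{48589}{166336} \approx -0.29211$)
$Q^{2} = \left(- \frac{48589}{166336}\right)^{2} = \frac{2360890921}{27667664896}$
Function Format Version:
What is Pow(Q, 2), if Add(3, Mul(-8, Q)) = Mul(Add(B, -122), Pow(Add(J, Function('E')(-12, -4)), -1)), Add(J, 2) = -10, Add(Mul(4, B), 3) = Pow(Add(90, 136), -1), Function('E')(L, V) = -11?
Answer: Rational(2360890921, 27667664896) ≈ 0.085330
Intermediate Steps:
B = Rational(-677, 904) (B = Add(Rational(-3, 4), Mul(Rational(1, 4), Pow(Add(90, 136), -1))) = Add(Rational(-3, 4), Mul(Rational(1, 4), Pow(226, -1))) = Add(Rational(-3, 4), Mul(Rational(1, 4), Rational(1, 226))) = Add(Rational(-3, 4), Rational(1, 904)) = Rational(-677, 904) ≈ -0.74889)
J = -12 (J = Add(-2, -10) = -12)
Q = Rational(-48589, 166336) (Q = Add(Rational(3, 8), Mul(Rational(-1, 8), Mul(Add(Rational(-677, 904), -122), Pow(Add(-12, -11), -1)))) = Add(Rational(3, 8), Mul(Rational(-1, 8), Mul(Rational(-110965, 904), Pow(-23, -1)))) = Add(Rational(3, 8), Mul(Rational(-1, 8), Mul(Rational(-110965, 904), Rational(-1, 23)))) = Add(Rational(3, 8), Mul(Rational(-1, 8), Rational(110965, 20792))) = Add(Rational(3, 8), Rational(-110965, 166336)) = Rational(-48589, 166336) ≈ -0.29211)
Pow(Q, 2) = Pow(Rational(-48589, 166336), 2) = Rational(2360890921, 27667664896)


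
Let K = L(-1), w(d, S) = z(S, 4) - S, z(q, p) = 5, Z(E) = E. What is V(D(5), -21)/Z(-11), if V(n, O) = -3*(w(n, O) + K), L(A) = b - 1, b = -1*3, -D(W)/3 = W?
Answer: 6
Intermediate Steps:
D(W) = -3*W
b = -3
L(A) = -4 (L(A) = -3 - 1 = -4)
w(d, S) = 5 - S
K = -4
V(n, O) = -3 + 3*O (V(n, O) = -3*((5 - O) - 4) = -3*(1 - O) = -3 + 3*O)
V(D(5), -21)/Z(-11) = (-3 + 3*(-21))/(-11) = (-3 - 63)*(-1/11) = -66*(-1/11) = 6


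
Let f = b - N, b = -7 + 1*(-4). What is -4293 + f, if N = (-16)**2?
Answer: -4560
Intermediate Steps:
N = 256
b = -11 (b = -7 - 4 = -11)
f = -267 (f = -11 - 1*256 = -11 - 256 = -267)
-4293 + f = -4293 - 267 = -4560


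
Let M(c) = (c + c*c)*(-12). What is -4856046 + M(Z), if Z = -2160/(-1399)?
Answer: -9504350336526/1957201 ≈ -4.8561e+6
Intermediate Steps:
Z = 2160/1399 (Z = -2160*(-1/1399) = 2160/1399 ≈ 1.5440)
M(c) = -12*c - 12*c**2 (M(c) = (c + c**2)*(-12) = -12*c - 12*c**2)
-4856046 + M(Z) = -4856046 - 12*2160/1399*(1 + 2160/1399) = -4856046 - 12*2160/1399*3559/1399 = -4856046 - 92249280/1957201 = -9504350336526/1957201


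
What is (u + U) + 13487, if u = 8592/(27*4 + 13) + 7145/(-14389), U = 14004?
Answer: 47986493622/1741069 ≈ 27562.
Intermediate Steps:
u = 122765743/1741069 (u = 8592/(108 + 13) + 7145*(-1/14389) = 8592/121 - 7145/14389 = 122765743/1741069 ≈ 70.512)
(u + U) + 13487 = (122765743/1741069 + 14004) + 13487 = 24504696019/1741069 + 13487 = 47986493622/1741069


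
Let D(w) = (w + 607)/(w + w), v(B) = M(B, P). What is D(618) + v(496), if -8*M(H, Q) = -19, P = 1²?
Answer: 8321/2472 ≈ 3.3661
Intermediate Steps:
P = 1
M(H, Q) = 19/8 (M(H, Q) = -⅛*(-19) = 19/8)
v(B) = 19/8
D(w) = (607 + w)/(2*w) (D(w) = (607 + w)/((2*w)) = (607 + w)*(1/(2*w)) = (607 + w)/(2*w))
D(618) + v(496) = (½)*(607 + 618)/618 + 19/8 = (½)*(1/618)*1225 + 19/8 = 1225/1236 + 19/8 = 8321/2472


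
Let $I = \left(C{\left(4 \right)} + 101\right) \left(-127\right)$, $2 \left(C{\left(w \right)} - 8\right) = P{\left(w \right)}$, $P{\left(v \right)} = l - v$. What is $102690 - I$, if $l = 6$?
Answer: $116660$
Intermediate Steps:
$P{\left(v \right)} = 6 - v$
$C{\left(w \right)} = 11 - \frac{w}{2}$ ($C{\left(w \right)} = 8 + \frac{6 - w}{2} = 8 - \left(-3 + \frac{w}{2}\right) = 11 - \frac{w}{2}$)
$I = -13970$ ($I = \left(\left(11 - 2\right) + 101\right) \left(-127\right) = \left(9 + 101\right) \left(-127\right) = 110 \left(-127\right) = -13970$)
$102690 - I = 102690 - -13970 = 102690 + 13970 = 116660$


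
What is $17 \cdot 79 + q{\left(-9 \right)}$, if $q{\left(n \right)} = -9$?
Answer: $1334$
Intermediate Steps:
$17 \cdot 79 + q{\left(-9 \right)} = 17 \cdot 79 - 9 = 1343 - 9 = 1334$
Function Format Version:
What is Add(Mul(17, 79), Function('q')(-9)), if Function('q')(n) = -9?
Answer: 1334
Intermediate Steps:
Add(Mul(17, 79), Function('q')(-9)) = Add(Mul(17, 79), -9) = Add(1343, -9) = 1334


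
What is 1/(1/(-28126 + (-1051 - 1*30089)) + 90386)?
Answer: 59266/5356816675 ≈ 1.1064e-5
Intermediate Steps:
1/(1/(-28126 + (-1051 - 1*30089)) + 90386) = 1/(1/(-28126 + (-1051 - 30089)) + 90386) = 1/(1/(-28126 - 31140) + 90386) = 1/(1/(-59266) + 90386) = 1/(-1/59266 + 90386) = 1/(5356816675/59266) = 59266/5356816675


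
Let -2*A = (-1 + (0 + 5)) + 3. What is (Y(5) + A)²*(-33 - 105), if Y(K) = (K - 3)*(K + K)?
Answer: -75141/2 ≈ -37571.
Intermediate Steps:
A = -7/2 (A = -((-1 + (0 + 5)) + 3)/2 = -((-1 + 5) + 3)/2 = -(4 + 3)/2 = -½*7 = -7/2 ≈ -3.5000)
Y(K) = 2*K*(-3 + K) (Y(K) = (-3 + K)*(2*K) = 2*K*(-3 + K))
(Y(5) + A)²*(-33 - 105) = (2*5*(-3 + 5) - 7/2)²*(-33 - 105) = (2*5*2 - 7/2)²*(-138) = (20 - 7/2)²*(-138) = (33/2)²*(-138) = (1089/4)*(-138) = -75141/2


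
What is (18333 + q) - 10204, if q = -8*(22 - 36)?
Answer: 8241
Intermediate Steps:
q = 112 (q = -8*(-14) = 112)
(18333 + q) - 10204 = (18333 + 112) - 10204 = 18445 - 10204 = 8241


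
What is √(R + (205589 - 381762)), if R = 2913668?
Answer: √2737495 ≈ 1654.5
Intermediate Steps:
√(R + (205589 - 381762)) = √(2913668 + (205589 - 381762)) = √(2913668 - 176173) = √2737495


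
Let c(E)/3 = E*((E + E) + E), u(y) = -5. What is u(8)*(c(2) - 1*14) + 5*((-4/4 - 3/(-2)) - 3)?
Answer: -245/2 ≈ -122.50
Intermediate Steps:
c(E) = 9*E² (c(E) = 3*(E*((E + E) + E)) = 3*(E*(2*E + E)) = 3*(E*(3*E)) = 3*(3*E²) = 9*E²)
u(8)*(c(2) - 1*14) + 5*((-4/4 - 3/(-2)) - 3) = -5*(9*2² - 1*14) + 5*((-4/4 - 3/(-2)) - 3) = -5*(9*4 - 14) + 5*((-4*¼ - 3*(-½)) - 3) = -5*(36 - 14) + 5*((-1 + 3/2) - 3) = -5*22 + 5*(½ - 3) = -110 + 5*(-5/2) = -110 - 25/2 = -245/2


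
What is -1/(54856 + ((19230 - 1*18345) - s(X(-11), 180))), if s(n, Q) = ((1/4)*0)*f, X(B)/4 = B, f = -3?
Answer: -1/55741 ≈ -1.7940e-5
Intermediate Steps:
X(B) = 4*B
s(n, Q) = 0 (s(n, Q) = ((1/4)*0)*(-3) = 0*(-3) = 0)
-1/(54856 + ((19230 - 1*18345) - s(X(-11), 180))) = -1/(54856 + ((19230 - 1*18345) - 1*0)) = -1/(54856 + ((19230 - 18345) + 0)) = -1/(54856 + (885 + 0)) = -1/(54856 + 885) = -1/55741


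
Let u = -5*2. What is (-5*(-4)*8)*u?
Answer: -1600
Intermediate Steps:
u = -10
(-5*(-4)*8)*u = (-5*(-4)*8)*(-10) = (20*8)*(-10) = 160*(-10) = -1600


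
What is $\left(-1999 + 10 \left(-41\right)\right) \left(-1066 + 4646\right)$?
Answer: $-8624220$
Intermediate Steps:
$\left(-1999 + 10 \left(-41\right)\right) \left(-1066 + 4646\right) = \left(-1999 - 410\right) 3580 = \left(-2409\right) 3580 = -8624220$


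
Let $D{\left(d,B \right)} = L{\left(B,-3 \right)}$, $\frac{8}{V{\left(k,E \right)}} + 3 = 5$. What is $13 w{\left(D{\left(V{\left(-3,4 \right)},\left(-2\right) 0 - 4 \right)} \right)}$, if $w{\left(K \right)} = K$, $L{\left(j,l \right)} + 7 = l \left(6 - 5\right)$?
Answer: $-130$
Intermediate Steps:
$L{\left(j,l \right)} = -7 + l$ ($L{\left(j,l \right)} = -7 + l \left(6 - 5\right) = -7 + l 1 = -7 + l$)
$V{\left(k,E \right)} = 4$ ($V{\left(k,E \right)} = \frac{8}{-3 + 5} = \frac{8}{2} = 8 \cdot \frac{1}{2} = 4$)
$D{\left(d,B \right)} = -10$ ($D{\left(d,B \right)} = -7 - 3 = -10$)
$13 w{\left(D{\left(V{\left(-3,4 \right)},\left(-2\right) 0 - 4 \right)} \right)} = 13 \left(-10\right) = -130$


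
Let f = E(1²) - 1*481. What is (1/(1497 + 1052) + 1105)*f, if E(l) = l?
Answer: -1351990080/2549 ≈ -5.3040e+5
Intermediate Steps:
f = -480 (f = 1² - 1*481 = 1 - 481 = -480)
(1/(1497 + 1052) + 1105)*f = (1/(1497 + 1052) + 1105)*(-480) = (1/2549 + 1105)*(-480) = (2816646/2549)*(-480) = -1351990080/2549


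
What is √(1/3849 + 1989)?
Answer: 7*√601360062/3849 ≈ 44.598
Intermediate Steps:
√(1/3849 + 1989) = √(7655662/3849) = 7*√601360062/3849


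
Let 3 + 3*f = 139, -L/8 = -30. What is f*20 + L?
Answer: 3440/3 ≈ 1146.7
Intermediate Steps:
L = 240 (L = -8*(-30) = 240)
f = 136/3 (f = -1 + (⅓)*139 = -1 + 139/3 = 136/3 ≈ 45.333)
f*20 + L = (136/3)*20 + 240 = 2720/3 + 240 = 3440/3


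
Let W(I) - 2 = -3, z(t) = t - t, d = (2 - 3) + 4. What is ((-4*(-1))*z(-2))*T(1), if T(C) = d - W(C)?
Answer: 0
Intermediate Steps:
d = 3 (d = -1 + 4 = 3)
z(t) = 0
W(I) = -1 (W(I) = 2 - 3 = -1)
T(C) = 4 (T(C) = 3 - 1*(-1) = 3 + 1 = 4)
((-4*(-1))*z(-2))*T(1) = (-4*(-1)*0)*4 = (4*0)*4 = 0*4 = 0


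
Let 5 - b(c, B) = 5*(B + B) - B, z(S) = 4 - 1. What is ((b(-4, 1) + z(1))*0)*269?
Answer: 0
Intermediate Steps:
z(S) = 3
b(c, B) = 5 - 9*B (b(c, B) = 5 - (5*(B + B) - B) = 5 - (5*(2*B) - B) = 5 - (10*B - B) = 5 - 9*B)
((b(-4, 1) + z(1))*0)*269 = (((5 - 9*1) + 3)*0)*269 = (((5 - 9) + 3)*0)*269 = ((-4 + 3)*0)*269 = -1*0*269 = 0*269 = 0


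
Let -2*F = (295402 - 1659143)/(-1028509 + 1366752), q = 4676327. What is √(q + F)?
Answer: √2140043917767970218/676486 ≈ 2162.5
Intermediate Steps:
F = 1363741/676486 (F = -(295402 - 1659143)/(2*(-1028509 + 1366752)) = -(-1363741)/(2*338243) = -½*(-1363741/338243) = 1363741/676486 ≈ 2.0159)
√(q + F) = √(4676327 + 1363741/676486) = √(3163471110663/676486) = √2140043917767970218/676486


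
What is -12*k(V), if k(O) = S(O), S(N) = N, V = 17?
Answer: -204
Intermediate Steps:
k(O) = O
-12*k(V) = -12*17 = -204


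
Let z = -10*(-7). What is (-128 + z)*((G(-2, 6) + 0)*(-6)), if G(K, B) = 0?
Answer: 0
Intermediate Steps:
z = 70
(-128 + z)*((G(-2, 6) + 0)*(-6)) = (-128 + 70)*((0 + 0)*(-6)) = -0*(-6) = -58*0 = 0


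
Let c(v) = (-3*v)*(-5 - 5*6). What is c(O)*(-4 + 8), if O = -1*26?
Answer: -10920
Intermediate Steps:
O = -26
c(v) = 105*v (c(v) = (-3*v)*(-5 - 30) = -3*v*(-35) = 105*v)
c(O)*(-4 + 8) = (105*(-26))*(-4 + 8) = -2730*4 = -10920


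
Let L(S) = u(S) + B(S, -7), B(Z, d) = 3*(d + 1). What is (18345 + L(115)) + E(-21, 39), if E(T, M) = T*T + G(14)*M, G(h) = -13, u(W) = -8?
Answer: 18253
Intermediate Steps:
B(Z, d) = 3 + 3*d (B(Z, d) = 3*(1 + d) = 3 + 3*d)
E(T, M) = T² - 13*M (E(T, M) = T*T - 13*M = T² - 13*M)
L(S) = -26 (L(S) = -8 + (3 + 3*(-7)) = -8 + (3 - 21) = -8 - 18 = -26)
(18345 + L(115)) + E(-21, 39) = (18345 - 26) + ((-21)² - 13*39) = 18319 + (441 - 507) = 18319 - 66 = 18253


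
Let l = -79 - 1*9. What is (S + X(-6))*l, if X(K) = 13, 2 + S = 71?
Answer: -7216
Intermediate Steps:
S = 69 (S = -2 + 71 = 69)
l = -88 (l = -79 - 9 = -88)
(S + X(-6))*l = (69 + 13)*(-88) = 82*(-88) = -7216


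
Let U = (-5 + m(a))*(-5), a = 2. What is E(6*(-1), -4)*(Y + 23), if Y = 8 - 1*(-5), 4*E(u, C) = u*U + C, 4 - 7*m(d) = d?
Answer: -9162/7 ≈ -1308.9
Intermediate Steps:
m(d) = 4/7 - d/7
U = 165/7 (U = (-5 + (4/7 - 1/7*2))*(-5) = (-5 + (4/7 - 2/7))*(-5) = (-5 + 2/7)*(-5) = -33/7*(-5) = 165/7 ≈ 23.571)
E(u, C) = C/4 + 165*u/28 (E(u, C) = (u*(165/7) + C)/4 = (165*u/7 + C)/4 = (C + 165*u/7)/4 = C/4 + 165*u/28)
Y = 13 (Y = 8 + 5 = 13)
E(6*(-1), -4)*(Y + 23) = ((1/4)*(-4) + 165*(6*(-1))/28)*(13 + 23) = (-1 + (165/28)*(-6))*36 = (-1 - 495/14)*36 = -509/14*36 = -9162/7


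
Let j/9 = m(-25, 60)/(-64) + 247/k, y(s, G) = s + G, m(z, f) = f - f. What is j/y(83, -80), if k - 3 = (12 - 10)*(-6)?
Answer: -247/3 ≈ -82.333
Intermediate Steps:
m(z, f) = 0
k = -9 (k = 3 + (12 - 10)*(-6) = 3 + 2*(-6) = 3 - 12 = -9)
y(s, G) = G + s
j = -247 (j = 9*(0/(-64) + 247/(-9)) = 9*(0*(-1/64) + 247*(-⅑)) = 9*(0 - 247/9) = 9*(-247/9) = -247)
j/y(83, -80) = -247/(-80 + 83) = -247/3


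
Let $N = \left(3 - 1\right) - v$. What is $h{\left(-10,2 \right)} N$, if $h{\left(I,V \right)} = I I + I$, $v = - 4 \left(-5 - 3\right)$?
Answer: $-2700$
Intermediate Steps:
$v = 32$ ($v = \left(-4\right) \left(-8\right) = 32$)
$h{\left(I,V \right)} = I + I^{2}$ ($h{\left(I,V \right)} = I^{2} + I = I + I^{2}$)
$N = -30$ ($N = \left(3 - 1\right) - 32 = 2 - 32 = -30$)
$h{\left(-10,2 \right)} N = - 10 \left(1 - 10\right) \left(-30\right) = \left(-10\right) \left(-9\right) \left(-30\right) = 90 \left(-30\right) = -2700$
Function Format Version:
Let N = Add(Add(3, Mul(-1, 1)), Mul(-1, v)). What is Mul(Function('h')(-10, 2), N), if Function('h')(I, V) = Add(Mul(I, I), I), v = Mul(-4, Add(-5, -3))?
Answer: -2700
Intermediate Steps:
v = 32 (v = Mul(-4, -8) = 32)
Function('h')(I, V) = Add(I, Pow(I, 2)) (Function('h')(I, V) = Add(Pow(I, 2), I) = Add(I, Pow(I, 2)))
N = -30 (N = Add(Add(3, Mul(-1, 1)), Mul(-1, 32)) = Add(Add(3, -1), -32) = Add(2, -32) = -30)
Mul(Function('h')(-10, 2), N) = Mul(Mul(-10, Add(1, -10)), -30) = Mul(Mul(-10, -9), -30) = Mul(90, -30) = -2700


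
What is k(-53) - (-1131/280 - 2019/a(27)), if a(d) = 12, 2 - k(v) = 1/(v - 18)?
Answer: 3465151/19880 ≈ 174.30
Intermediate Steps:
k(v) = 2 - 1/(-18 + v) (k(v) = 2 - 1/(v - 18) = 2 - 1/(-18 + v))
k(-53) - (-1131/280 - 2019/a(27)) = (-37 + 2*(-53))/(-18 - 53) - (-1131/280 - 2019/12) = (-37 - 106)/(-71) - (-1131*1/280 - 2019*1/12) = -1/71*(-143) - (-1131/280 - 673/4) = 143/71 - 1*(-48241/280) = 143/71 + 48241/280 = 3465151/19880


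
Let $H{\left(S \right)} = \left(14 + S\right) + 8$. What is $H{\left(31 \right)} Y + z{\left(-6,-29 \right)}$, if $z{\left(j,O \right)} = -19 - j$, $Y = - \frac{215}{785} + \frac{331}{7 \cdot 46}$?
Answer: $\frac{1363211}{50554} \approx 26.965$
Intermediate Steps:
$H{\left(S \right)} = 22 + S$
$Y = \frac{38121}{50554}$ ($Y = \left(-215\right) \frac{1}{785} + \frac{331}{322} = - \frac{43}{157} + 331 \cdot \frac{1}{322} = - \frac{43}{157} + \frac{331}{322} = \frac{38121}{50554} \approx 0.75406$)
$H{\left(31 \right)} Y + z{\left(-6,-29 \right)} = \left(22 + 31\right) \frac{38121}{50554} - 13 = 53 \cdot \frac{38121}{50554} + \left(-19 + 6\right) = \frac{2020413}{50554} - 13 = \frac{1363211}{50554}$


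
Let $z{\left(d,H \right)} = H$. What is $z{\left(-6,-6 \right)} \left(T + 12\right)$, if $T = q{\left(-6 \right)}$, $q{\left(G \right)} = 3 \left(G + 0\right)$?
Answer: $36$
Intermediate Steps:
$q{\left(G \right)} = 3 G$
$T = -18$ ($T = 3 \left(-6\right) = -18$)
$z{\left(-6,-6 \right)} \left(T + 12\right) = - 6 \left(-18 + 12\right) = \left(-6\right) \left(-6\right) = 36$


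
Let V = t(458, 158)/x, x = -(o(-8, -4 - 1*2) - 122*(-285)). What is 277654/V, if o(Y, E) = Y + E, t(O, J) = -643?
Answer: 9650142424/643 ≈ 1.5008e+7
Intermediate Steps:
o(Y, E) = E + Y
x = -34756 (x = -(((-4 - 1*2) - 8) - 122*(-285)) = -(((-4 - 2) - 8) + 34770) = -((-6 - 8) + 34770) = -(-14 + 34770) = -1*34756 = -34756)
V = 643/34756 (V = -643/(-34756) = -643*(-1/34756) = 643/34756 ≈ 0.018500)
277654/V = 277654/(643/34756) = 277654*(34756/643) = 9650142424/643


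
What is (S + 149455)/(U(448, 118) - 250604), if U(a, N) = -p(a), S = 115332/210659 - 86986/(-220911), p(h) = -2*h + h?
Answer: -6955214749601021/11641482342144444 ≈ -0.59745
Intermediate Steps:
p(h) = -h
S = 43802491226/46536890349 (S = 115332*(1/210659) - 86986*(-1/220911) = 115332/210659 + 86986/220911 = 43802491226/46536890349 ≈ 0.94124)
U(a, N) = a (U(a, N) = -(-1)*a = a)
(S + 149455)/(U(448, 118) - 250604) = (43802491226/46536890349 + 149455)/(448 - 250604) = (6955214749601021/46536890349)/(-250156) = (6955214749601021/46536890349)*(-1/250156) = -6955214749601021/11641482342144444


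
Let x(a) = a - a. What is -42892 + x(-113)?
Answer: -42892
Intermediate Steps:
x(a) = 0
-42892 + x(-113) = -42892 + 0 = -42892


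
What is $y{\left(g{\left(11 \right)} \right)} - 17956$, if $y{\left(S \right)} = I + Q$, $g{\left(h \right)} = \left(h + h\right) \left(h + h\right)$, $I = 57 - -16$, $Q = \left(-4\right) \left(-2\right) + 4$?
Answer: $-17871$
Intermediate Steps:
$Q = 12$ ($Q = 8 + 4 = 12$)
$I = 73$ ($I = 57 + 16 = 73$)
$g{\left(h \right)} = 4 h^{2}$ ($g{\left(h \right)} = 2 h 2 h = 4 h^{2}$)
$y{\left(S \right)} = 85$ ($y{\left(S \right)} = 73 + 12 = 85$)
$y{\left(g{\left(11 \right)} \right)} - 17956 = 85 - 17956 = -17871$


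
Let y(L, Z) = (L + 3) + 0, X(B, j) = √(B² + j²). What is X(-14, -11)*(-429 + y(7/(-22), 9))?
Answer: -9379*√317/22 ≈ -7590.4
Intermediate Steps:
y(L, Z) = 3 + L (y(L, Z) = (3 + L) + 0 = 3 + L)
X(-14, -11)*(-429 + y(7/(-22), 9)) = √((-14)² + (-11)²)*(-429 + (3 + 7/(-22))) = √(196 + 121)*(-429 + (3 + 7*(-1/22))) = √317*(-429 + (3 - 7/22)) = √317*(-429 + 59/22) = √317*(-9379/22) = -9379*√317/22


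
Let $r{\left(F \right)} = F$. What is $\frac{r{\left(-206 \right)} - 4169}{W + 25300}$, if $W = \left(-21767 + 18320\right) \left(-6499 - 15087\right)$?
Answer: $- \frac{4375}{74432242} \approx -5.8778 \cdot 10^{-5}$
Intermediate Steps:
$W = 74406942$ ($W = \left(-3447\right) \left(-21586\right) = 74406942$)
$\frac{r{\left(-206 \right)} - 4169}{W + 25300} = \frac{-206 - 4169}{74406942 + 25300} = - \frac{4375}{74432242}$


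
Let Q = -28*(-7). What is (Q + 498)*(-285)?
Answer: -197790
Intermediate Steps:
Q = 196
(Q + 498)*(-285) = (196 + 498)*(-285) = 694*(-285) = -197790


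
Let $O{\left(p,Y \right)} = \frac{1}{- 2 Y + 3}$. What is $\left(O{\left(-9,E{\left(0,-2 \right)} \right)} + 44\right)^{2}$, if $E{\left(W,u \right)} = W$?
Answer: $\frac{17689}{9} \approx 1965.4$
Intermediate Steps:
$O{\left(p,Y \right)} = \frac{1}{3 - 2 Y}$
$\left(O{\left(-9,E{\left(0,-2 \right)} \right)} + 44\right)^{2} = \left(- \frac{1}{-3 + 2 \cdot 0} + 44\right)^{2} = \left(- \frac{1}{-3 + 0} + 44\right)^{2} = \left(- \frac{1}{-3} + 44\right)^{2} = \left(\left(-1\right) \left(- \frac{1}{3}\right) + 44\right)^{2} = \left(\frac{1}{3} + 44\right)^{2} = \left(\frac{133}{3}\right)^{2} = \frac{17689}{9}$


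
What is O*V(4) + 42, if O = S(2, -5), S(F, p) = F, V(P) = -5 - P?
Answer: 24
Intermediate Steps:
O = 2
O*V(4) + 42 = 2*(-5 - 1*4) + 42 = 2*(-5 - 4) + 42 = 2*(-9) + 42 = -18 + 42 = 24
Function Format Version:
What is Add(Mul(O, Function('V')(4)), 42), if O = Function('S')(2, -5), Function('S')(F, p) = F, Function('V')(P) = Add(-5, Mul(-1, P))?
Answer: 24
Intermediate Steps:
O = 2
Add(Mul(O, Function('V')(4)), 42) = Add(Mul(2, Add(-5, Mul(-1, 4))), 42) = Add(Mul(2, Add(-5, -4)), 42) = Add(Mul(2, -9), 42) = Add(-18, 42) = 24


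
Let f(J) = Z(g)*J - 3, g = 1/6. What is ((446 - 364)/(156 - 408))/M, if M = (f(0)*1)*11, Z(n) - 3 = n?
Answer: 41/4158 ≈ 0.0098605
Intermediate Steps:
g = ⅙ ≈ 0.16667
Z(n) = 3 + n
f(J) = -3 + 19*J/6 (f(J) = (3 + ⅙)*J - 3 = 19*J/6 - 3 = -3 + 19*J/6)
M = -33 (M = ((-3 + (19/6)*0)*1)*11 = ((-3 + 0)*1)*11 = -3*1*11 = -3*11 = -33)
((446 - 364)/(156 - 408))/M = ((446 - 364)/(156 - 408))/(-33) = (82/(-252))*(-1/33) = (82*(-1/252))*(-1/33) = -41/126*(-1/33) = 41/4158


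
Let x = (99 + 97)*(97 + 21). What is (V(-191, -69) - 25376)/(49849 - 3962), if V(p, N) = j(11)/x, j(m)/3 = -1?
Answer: -586896131/1061274536 ≈ -0.55301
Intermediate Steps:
j(m) = -3 (j(m) = 3*(-1) = -3)
x = 23128 (x = 196*118 = 23128)
V(p, N) = -3/23128
(V(-191, -69) - 25376)/(49849 - 3962) = (-3/23128 - 25376)/(49849 - 3962) = -586896131/23128/45887 = -586896131/23128*1/45887 = -586896131/1061274536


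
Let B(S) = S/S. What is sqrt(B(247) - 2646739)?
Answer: 3*I*sqrt(294082) ≈ 1626.9*I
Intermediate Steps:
B(S) = 1
sqrt(B(247) - 2646739) = sqrt(1 - 2646739) = sqrt(-2646738) = 3*I*sqrt(294082)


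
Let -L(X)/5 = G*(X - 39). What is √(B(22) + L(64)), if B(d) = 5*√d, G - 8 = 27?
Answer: √(-4375 + 5*√22) ≈ 65.966*I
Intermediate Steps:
G = 35 (G = 8 + 27 = 35)
L(X) = 6825 - 175*X (L(X) = -175*(X - 39) = -175*(-39 + X) = -5*(-1365 + 35*X) = 6825 - 175*X)
√(B(22) + L(64)) = √(5*√22 + (6825 - 175*64)) = √(5*√22 + (6825 - 11200)) = √(5*√22 - 4375) = √(-4375 + 5*√22)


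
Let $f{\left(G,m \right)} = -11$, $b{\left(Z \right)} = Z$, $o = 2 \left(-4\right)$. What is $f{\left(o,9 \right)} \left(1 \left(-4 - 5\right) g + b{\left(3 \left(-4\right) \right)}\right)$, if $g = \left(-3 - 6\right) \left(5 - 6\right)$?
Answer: $1023$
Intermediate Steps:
$o = -8$
$g = 9$ ($g = \left(-9\right) \left(-1\right) = 9$)
$f{\left(o,9 \right)} \left(1 \left(-4 - 5\right) g + b{\left(3 \left(-4\right) \right)}\right) = - 11 \left(1 \left(-4 - 5\right) 9 + 3 \left(-4\right)\right) = - 11 \left(1 \left(-9\right) 9 - 12\right) = - 11 \left(\left(-9\right) 9 - 12\right) = - 11 \left(-81 - 12\right) = \left(-11\right) \left(-93\right) = 1023$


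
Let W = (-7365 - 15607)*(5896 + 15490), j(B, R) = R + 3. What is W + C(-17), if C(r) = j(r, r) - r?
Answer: -491279189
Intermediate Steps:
j(B, R) = 3 + R
C(r) = 3 (C(r) = (3 + r) - r = 3)
W = -491279192 (W = -22972*21386 = -491279192)
W + C(-17) = -491279192 + 3 = -491279189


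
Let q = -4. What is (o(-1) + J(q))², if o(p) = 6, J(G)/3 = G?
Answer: 36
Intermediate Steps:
J(G) = 3*G
(o(-1) + J(q))² = (6 + 3*(-4))² = (6 - 12)² = (-6)² = 36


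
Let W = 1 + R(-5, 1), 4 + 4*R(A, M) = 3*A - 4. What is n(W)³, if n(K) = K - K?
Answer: 0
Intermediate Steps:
R(A, M) = -2 + 3*A/4 (R(A, M) = -1 + (3*A - 4)/4 = -1 + (-4 + 3*A)/4 = -1 + (-1 + 3*A/4) = -2 + 3*A/4)
W = -19/4 (W = 1 + (-2 + (¾)*(-5)) = 1 + (-2 - 15/4) = 1 - 23/4 = -19/4 ≈ -4.7500)
n(K) = 0
n(W)³ = 0³ = 0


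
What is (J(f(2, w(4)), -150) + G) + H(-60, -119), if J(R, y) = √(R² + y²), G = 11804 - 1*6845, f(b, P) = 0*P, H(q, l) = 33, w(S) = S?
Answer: 5142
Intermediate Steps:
f(b, P) = 0
G = 4959 (G = 11804 - 6845 = 4959)
(J(f(2, w(4)), -150) + G) + H(-60, -119) = (√(0² + (-150)²) + 4959) + 33 = (√(0 + 22500) + 4959) + 33 = (√22500 + 4959) + 33 = (150 + 4959) + 33 = 5109 + 33 = 5142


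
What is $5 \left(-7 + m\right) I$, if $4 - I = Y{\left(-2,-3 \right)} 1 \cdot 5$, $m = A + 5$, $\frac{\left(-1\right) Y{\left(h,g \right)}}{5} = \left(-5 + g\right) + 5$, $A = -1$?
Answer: $1065$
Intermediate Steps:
$Y{\left(h,g \right)} = - 5 g$ ($Y{\left(h,g \right)} = - 5 \left(\left(-5 + g\right) + 5\right) = - 5 g$)
$m = 4$ ($m = -1 + 5 = 4$)
$I = -71$ ($I = 4 - \left(-5\right) \left(-3\right) 1 \cdot 5 = 4 - 15 \cdot 1 \cdot 5 = 4 - 15 \cdot 5 = 4 - 75 = -71$)
$5 \left(-7 + m\right) I = 5 \left(-7 + 4\right) \left(-71\right) = 5 \left(-3\right) \left(-71\right) = \left(-15\right) \left(-71\right) = 1065$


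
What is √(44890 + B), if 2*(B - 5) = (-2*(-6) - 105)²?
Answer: √196878/2 ≈ 221.85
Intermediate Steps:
B = 8659/2 (B = 5 + (-2*(-6) - 105)²/2 = 5 + (12 - 105)²/2 = 5 + (½)*(-93)² = 5 + (½)*8649 = 5 + 8649/2 = 8659/2 ≈ 4329.5)
√(44890 + B) = √(44890 + 8659/2) = √(98439/2) = √196878/2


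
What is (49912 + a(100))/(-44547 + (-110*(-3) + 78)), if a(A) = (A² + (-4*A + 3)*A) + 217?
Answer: -20429/44139 ≈ -0.46283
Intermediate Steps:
a(A) = 217 + A² + A*(3 - 4*A) (a(A) = (A² + (3 - 4*A)*A) + 217 = (A² + A*(3 - 4*A)) + 217 = 217 + A² + A*(3 - 4*A))
(49912 + a(100))/(-44547 + (-110*(-3) + 78)) = (49912 + (217 - 3*100² + 3*100))/(-44547 + (-110*(-3) + 78)) = (49912 + (217 - 3*10000 + 300))/(-44547 + (330 + 78)) = (49912 + (217 - 30000 + 300))/(-44547 + 408) = (49912 - 29483)/(-44139) = 20429*(-1/44139) = -20429/44139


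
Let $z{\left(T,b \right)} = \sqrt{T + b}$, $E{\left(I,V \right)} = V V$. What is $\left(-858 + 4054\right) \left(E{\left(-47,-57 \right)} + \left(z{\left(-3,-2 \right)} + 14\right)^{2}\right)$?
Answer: $10994240 + 89488 i \sqrt{5} \approx 1.0994 \cdot 10^{7} + 2.001 \cdot 10^{5} i$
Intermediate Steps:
$E{\left(I,V \right)} = V^{2}$
$\left(-858 + 4054\right) \left(E{\left(-47,-57 \right)} + \left(z{\left(-3,-2 \right)} + 14\right)^{2}\right) = \left(-858 + 4054\right) \left(\left(-57\right)^{2} + \left(\sqrt{-3 - 2} + 14\right)^{2}\right) = 3196 \left(3249 + \left(\sqrt{-5} + 14\right)^{2}\right) = 3196 \left(3249 + \left(i \sqrt{5} + 14\right)^{2}\right) = 3196 \left(3249 + \left(14 + i \sqrt{5}\right)^{2}\right) = 10383804 + 3196 \left(14 + i \sqrt{5}\right)^{2}$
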